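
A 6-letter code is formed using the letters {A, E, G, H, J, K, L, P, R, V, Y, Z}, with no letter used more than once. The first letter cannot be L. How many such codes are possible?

The first letter has 12−1 = 11 choices (anything except L).
The remaining 5 letters are filled from the other 11 symbols without repetition: 11 × 10 × 9 × 8 × 7 = 55440.
Total: 11 × 55440 = 609840.

609840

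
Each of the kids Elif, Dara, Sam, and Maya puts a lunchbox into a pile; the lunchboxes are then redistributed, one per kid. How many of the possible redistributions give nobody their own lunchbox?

9

Count assignments avoiding every fixed point. For any j of the 4 kids fixed to their own lunchbox, the other 4−j can be arranged in (4−j)! ways.
By inclusion–exclusion this is Σ_{j=0}^{4} (−1)^j C(4,j)·(4−j)!.
Computing: 24 − 24 + 12 − 4 + 1 = 9.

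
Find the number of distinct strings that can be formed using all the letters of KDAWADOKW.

The 9 letters of KDAWADOKW have repeats: A appearing twice, D appearing twice, K appearing twice, and W appearing twice.
The number of distinct arrangements is 9!/(2!·2!·2!·2!) = 362880/16 = 22680.

22680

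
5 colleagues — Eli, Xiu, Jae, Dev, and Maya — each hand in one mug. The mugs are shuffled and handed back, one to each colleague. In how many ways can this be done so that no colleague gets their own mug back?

Count assignments avoiding every fixed point. For any j of the 5 colleagues fixed to their own mug, the other 5−j can be arranged in (5−j)! ways.
By inclusion–exclusion this is Σ_{j=0}^{5} (−1)^j C(5,j)·(5−j)!.
Computing: 120 − 120 + 60 − 20 + 5 − 1 = 44.

44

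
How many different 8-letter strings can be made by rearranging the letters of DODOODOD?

70

The 8 letters of DODOODOD have repeats: D appearing 4 times and O appearing 4 times.
Dividing 8! = 40320 by 4!·4! = 576 for the repeated letters gives 70.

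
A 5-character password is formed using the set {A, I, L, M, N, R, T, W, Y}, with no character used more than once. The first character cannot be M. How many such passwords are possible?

The first character has 9−1 = 8 choices (anything except M).
The remaining 4 characters are filled from the other 8 symbols without repetition: 8 × 7 × 6 × 5 = 1680.
Total: 8 × 1680 = 13440.

13440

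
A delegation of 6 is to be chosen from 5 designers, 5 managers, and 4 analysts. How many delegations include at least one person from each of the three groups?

2625

Total 6-person selections from all 14: C(14,6) = 3003.
Selections missing a whole group: no designers → C(9,6) = 84; no managers → C(9,6) = 84; no analysts → C(10,6) = 210.
Add back selections omitting two groups (i.e. drawn from a single group): C(5,6) + C(5,6) + C(4,6) = 0.
By inclusion–exclusion: 3003 − 378 + 0 = 2625.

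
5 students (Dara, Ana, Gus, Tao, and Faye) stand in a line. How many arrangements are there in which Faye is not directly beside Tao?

There are 5! = 120 arrangements in all. If Faye and Tao are adjacent, merging them into one block gives 2·(4)! = 48 arrangements.
So 120 − 48 = 72 arrangements keep them apart.

72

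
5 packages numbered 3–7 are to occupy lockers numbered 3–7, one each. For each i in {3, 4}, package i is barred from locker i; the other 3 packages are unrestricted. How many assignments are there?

78

Let Aᵢ (for i ∈ {3, 4}) be the placements that put package i in its forbidden locker. Any j of these fix j positions, leaving (5−j)! ways to fill the rest, and there are C(2,j) ways to pick which j.
By inclusion–exclusion, the number of valid placements is Σ_{j=0}^{2} (−1)^j C(2,j)·(5−j)!.
Computing: 120 − 48 + 6 = 78.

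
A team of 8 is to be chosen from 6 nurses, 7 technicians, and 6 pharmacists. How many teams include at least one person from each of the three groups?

Total 8-person selections from all 19: C(19,8) = 75582.
Subtract selections that omit an entire group: no nurses → C(13,8) = 1287; no technicians → C(12,8) = 495; no pharmacists → C(13,8) = 1287.
Add back selections omitting two groups (i.e. drawn from a single group): C(6,8) + C(7,8) + C(6,8) = 0.
By inclusion–exclusion: 75582 − 3069 + 0 = 72513.

72513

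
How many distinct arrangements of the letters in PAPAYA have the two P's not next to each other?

Total arrangements of PAPAYA: 6!/(3!·2!) = 60.
If the two P's are adjacent, glue them into one block, leaving 5 items to arrange: (5)!/(3!) = 20 ways.
Subtracting, 60 − 20 = 40 arrangements keep the P's apart.

40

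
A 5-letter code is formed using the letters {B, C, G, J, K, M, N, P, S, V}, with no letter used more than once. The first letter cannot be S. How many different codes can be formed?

27216

The first letter has 10−1 = 9 choices (anything except S).
The remaining 4 letters are filled from the other 9 symbols without repetition: 9 × 8 × 7 × 6 = 3024.
Total: 9 × 3024 = 27216.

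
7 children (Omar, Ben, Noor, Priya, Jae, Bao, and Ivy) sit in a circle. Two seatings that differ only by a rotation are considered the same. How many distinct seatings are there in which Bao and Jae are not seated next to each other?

All circular seatings of 7 people number (6)! = 720.
Those with Bao next to Jae: fuse the pair into one unit and seat 6 units around a circle — 2·(5)! = 240.
Subtracting, 720 − 240 = 480.

480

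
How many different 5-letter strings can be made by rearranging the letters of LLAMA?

30

Letter multiplicities in LLAMA: A×2, L×2, M×1.
The number of distinct arrangements is 5!/(2!·2!) = 120/4 = 30.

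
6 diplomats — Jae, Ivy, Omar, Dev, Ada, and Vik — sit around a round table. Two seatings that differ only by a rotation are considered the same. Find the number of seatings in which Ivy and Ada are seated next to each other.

Treat {Ivy, Ada} as one unit (2 internal orders) and seat the resulting 5 units around the table: (4)! circular arrangements.
So 2 × (4)! = 2 × 24 = 48.

48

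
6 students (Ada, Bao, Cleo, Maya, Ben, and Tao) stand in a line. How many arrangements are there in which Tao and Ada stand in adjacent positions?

Place the 4 others and the Tao-Ada pair as 5 objects in a line; the pair has 2 internal arrangements.
So the count is 2·(5)! = 240.

240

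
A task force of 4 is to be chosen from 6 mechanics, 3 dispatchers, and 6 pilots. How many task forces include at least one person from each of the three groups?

With no constraint there are C(15,4) = 1365 possible selections.
Subtract selections that omit an entire group: no mechanics → C(9,4) = 126; no dispatchers → C(12,4) = 495; no pilots → C(9,4) = 126.
Add back selections omitting two groups (i.e. drawn from a single group): C(6,4) + C(3,4) + C(6,4) = 30.
By inclusion–exclusion: 1365 − 747 + 30 = 648.

648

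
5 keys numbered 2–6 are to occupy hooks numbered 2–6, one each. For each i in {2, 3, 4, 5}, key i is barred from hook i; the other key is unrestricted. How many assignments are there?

53

Let Aᵢ (for 2 ≤ i ≤ 5) be the placements that put key i in its forbidden hook. Any j of these fix j positions, leaving (5−j)! ways to fill the rest, and there are C(4,j) ways to pick which j.
By inclusion–exclusion, the number of valid placements is Σ_{j=0}^{4} (−1)^j C(4,j)·(5−j)!.
Computing: 120 − 96 + 36 − 8 + 1 = 53.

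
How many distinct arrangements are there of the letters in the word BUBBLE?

120

The 6 letters of BUBBLE have repeats: B appearing 3 times.
The number of distinct arrangements is 6!/(3!) = 720/6 = 120.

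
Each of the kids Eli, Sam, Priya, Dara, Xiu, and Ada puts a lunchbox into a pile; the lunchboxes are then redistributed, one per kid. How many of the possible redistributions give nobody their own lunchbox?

This is the derangement count D_6: permutations of 6 items with no fixed point.
By inclusion–exclusion this is Σ_{j=0}^{6} (−1)^j C(6,j)·(6−j)!.
Computing: 720 − 720 + 360 − 120 + 30 − 6 + 1 = 265.

265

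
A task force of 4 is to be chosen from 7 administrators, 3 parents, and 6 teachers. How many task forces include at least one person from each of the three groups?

819

Total 4-person selections from all 16: C(16,4) = 1820.
Subtract selections that omit an entire group: no administrators → C(9,4) = 126; no parents → C(13,4) = 715; no teachers → C(10,4) = 210.
Add back selections omitting two groups (i.e. drawn from a single group): C(7,4) + C(3,4) + C(6,4) = 50.
By inclusion–exclusion: 1820 − 1051 + 50 = 819.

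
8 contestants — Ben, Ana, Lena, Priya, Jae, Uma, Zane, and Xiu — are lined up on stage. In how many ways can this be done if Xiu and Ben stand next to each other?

10080

Place the 6 others and the Xiu-Ben pair as 7 objects in a line; the pair has 2 internal arrangements.
That gives 2 × 7! = 2 × 5040 = 10080.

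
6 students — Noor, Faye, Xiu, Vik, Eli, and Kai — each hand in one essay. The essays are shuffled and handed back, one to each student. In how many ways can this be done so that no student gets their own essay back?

This is the derangement count D_6: permutations of 6 items with no fixed point.
By inclusion–exclusion this is Σ_{j=0}^{6} (−1)^j C(6,j)·(6−j)!.
Computing: 720 − 720 + 360 − 120 + 30 − 6 + 1 = 265.

265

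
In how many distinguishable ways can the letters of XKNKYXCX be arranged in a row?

3360

Letter multiplicities in XKNKYXCX: C×1, K×2, N×1, X×3, Y×1.
Dividing 8! = 40320 by 3!·2! = 12 for the repeated letters gives 3360.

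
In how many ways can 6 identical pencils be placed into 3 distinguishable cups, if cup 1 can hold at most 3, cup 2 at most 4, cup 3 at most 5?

18

Without the upper bounds there are C(8,2) = 28 ways to split 6 among 3 cups.
Subtract solutions that violate a single cap (substitute x_i' = x_i − (cap_i+1)): x_1 ≥ 4 gives C(4,2) = 6; x_2 ≥ 5 gives C(3,2) = 3; x_3 ≥ 6 gives C(2,2) = 1. Together 10.
No two caps can be exceeded simultaneously, so the pair terms are all 0.
By inclusion–exclusion the count is 28 − 10 + 0 = 18.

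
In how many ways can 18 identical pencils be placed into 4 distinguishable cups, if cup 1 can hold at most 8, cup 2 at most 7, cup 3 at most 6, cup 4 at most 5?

150

By stars and bars, unrestricted non-negative solutions to x_1+…+x_4 = 18 number C(18+3,3) = 1330.
Subtract solutions that violate a single cap (substitute x_i' = x_i − (cap_i+1)): x_1 ≥ 9 gives C(12,3) = 220; x_2 ≥ 8 gives C(13,3) = 286; x_3 ≥ 7 gives C(14,3) = 364; x_4 ≥ 6 gives C(15,3) = 455. Together 1325.
Add back pairs where two caps are both exceeded: 4 + 10 + 20 + 20 + 35 + 56 = 145.
By inclusion–exclusion the count is 1330 − 1325 + 145 = 150.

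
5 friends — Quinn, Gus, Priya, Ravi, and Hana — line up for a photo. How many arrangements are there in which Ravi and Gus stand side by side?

48

Glue Ravi and Gus into one block (2 internal orders), leaving 4 units to arrange in a row.
So the count is 2·(4)! = 48.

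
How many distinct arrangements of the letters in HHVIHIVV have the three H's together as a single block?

60

Treat the 3 copies of H as a single block. The multiset to arrange is then {HHH, I, I, V, V, V}, 6 items in all.
That gives (6)!/(3!·2!) = 60 arrangements.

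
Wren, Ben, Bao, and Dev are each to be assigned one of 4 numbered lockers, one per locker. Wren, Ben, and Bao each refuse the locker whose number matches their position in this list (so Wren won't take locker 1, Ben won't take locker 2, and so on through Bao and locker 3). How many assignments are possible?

11

Let Aᵢ (for i ∈ {1, 2, 3}) be the placements that put person i in their forbidden locker. Any j of these fix j positions, leaving (4−j)! ways to fill the rest, and there are C(3,j) ways to pick which j.
By inclusion–exclusion, the number of valid placements is Σ_{j=0}^{3} (−1)^j C(3,j)·(4−j)!.
Computing: 24 − 18 + 6 − 1 = 11.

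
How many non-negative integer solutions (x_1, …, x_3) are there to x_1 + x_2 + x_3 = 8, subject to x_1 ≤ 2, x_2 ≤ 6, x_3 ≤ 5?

15

Ignoring the caps, the number of non-negative solutions to x_1+…+x_3 = 8 is C(10,2) = 45.
Subtract solutions that violate a single cap (substitute x_i' = x_i − (cap_i+1)): x_1 ≥ 3 gives C(7,2) = 21; x_2 ≥ 7 gives C(3,2) = 3; x_3 ≥ 6 gives C(4,2) = 6. Together 30.
No two caps can be exceeded simultaneously, so the pair terms are all 0.
By inclusion–exclusion the count is 45 − 30 + 0 = 15.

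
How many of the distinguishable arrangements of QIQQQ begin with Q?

Fix Q in the first position and arrange the remaining 4 letters.
Those 4 letters have Q appearing 3 times, giving (4)!/(3!) = 4.

4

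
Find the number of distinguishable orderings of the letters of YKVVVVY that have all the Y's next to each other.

30

Treat the 2 copies of Y as a single block. The multiset to arrange is then {YY, K, V, V, V, V}, 6 items in all.
That gives (6)!/(4!) = 30 arrangements.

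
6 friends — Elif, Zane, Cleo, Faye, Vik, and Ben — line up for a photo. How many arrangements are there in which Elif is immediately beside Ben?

Place the 4 others and the Elif-Ben pair as 5 objects in a line; the pair has 2 internal arrangements.
That gives 2 × 5! = 2 × 120 = 240.

240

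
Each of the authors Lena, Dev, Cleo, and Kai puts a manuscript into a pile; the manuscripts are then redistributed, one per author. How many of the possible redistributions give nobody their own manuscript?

This is the derangement count D_4: permutations of 4 items with no fixed point.
By inclusion–exclusion this is Σ_{j=0}^{4} (−1)^j C(4,j)·(4−j)!.
Computing: 24 − 24 + 12 − 4 + 1 = 9.

9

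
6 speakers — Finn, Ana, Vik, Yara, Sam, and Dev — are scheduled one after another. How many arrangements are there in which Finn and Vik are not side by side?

480

There are 6! = 720 arrangements in all. If Finn and Vik are adjacent, merging them into one block gives 2·(5)! = 240 arrangements.
Complementary counting: 720 − 240 = 480.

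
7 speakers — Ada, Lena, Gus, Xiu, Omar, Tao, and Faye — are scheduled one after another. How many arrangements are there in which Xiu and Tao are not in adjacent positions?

3600

There are 7! = 5040 arrangements in all. If Xiu and Tao are adjacent, merging them into one block gives 2·(6)! = 1440 arrangements.
Complementary counting: 5040 − 1440 = 3600.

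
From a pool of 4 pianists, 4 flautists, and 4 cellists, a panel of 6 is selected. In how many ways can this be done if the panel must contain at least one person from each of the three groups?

With no constraint there are C(12,6) = 924 possible selections.
Subtract selections that omit an entire group: no pianists → C(8,6) = 28; no flautists → C(8,6) = 28; no cellists → C(8,6) = 28.
Add back selections omitting two groups (i.e. drawn from a single group): C(4,6) + C(4,6) + C(4,6) = 0.
By inclusion–exclusion: 924 − 84 + 0 = 840.

840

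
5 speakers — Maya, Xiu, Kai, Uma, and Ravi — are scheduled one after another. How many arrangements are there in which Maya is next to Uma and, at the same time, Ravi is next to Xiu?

Treat {Maya,Uma} as one block (2 orders) and {Ravi,Xiu} as another (2 orders).
That leaves 3 units to arrange: 2 × 2 × 3! = 4 × 6 = 24.

24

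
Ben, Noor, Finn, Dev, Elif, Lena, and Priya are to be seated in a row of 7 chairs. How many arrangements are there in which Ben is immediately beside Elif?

Place the 5 others and the Ben-Elif pair as 6 objects in a line; the pair has 2 internal arrangements.
That gives 2 × 6! = 2 × 720 = 1440.

1440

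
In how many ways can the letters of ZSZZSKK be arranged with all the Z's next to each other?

Treat the 3 copies of Z as a single block. The multiset to arrange is then {ZZZ, K, K, S, S}, 5 items in all.
That gives (5)!/(2!·2!) = 30 arrangements.

30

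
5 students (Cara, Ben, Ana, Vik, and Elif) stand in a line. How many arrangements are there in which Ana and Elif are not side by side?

72

There are 5! = 120 arrangements in all. If Ana and Elif are adjacent, merging them into one block gives 2·(4)! = 48 arrangements.
Complementary counting: 120 − 48 = 72.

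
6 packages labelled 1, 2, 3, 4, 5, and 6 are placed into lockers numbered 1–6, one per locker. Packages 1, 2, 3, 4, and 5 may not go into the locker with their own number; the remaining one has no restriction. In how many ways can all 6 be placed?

Let Aᵢ (for 1 ≤ i ≤ 5) be the placements that put package i in its forbidden locker. Any j of these fix j positions, leaving (6−j)! ways to fill the rest, and there are C(5,j) ways to pick which j.
By inclusion–exclusion, the number of valid placements is Σ_{j=0}^{5} (−1)^j C(5,j)·(6−j)!.
Computing: 720 − 600 + 240 − 60 + 10 − 1 = 309.

309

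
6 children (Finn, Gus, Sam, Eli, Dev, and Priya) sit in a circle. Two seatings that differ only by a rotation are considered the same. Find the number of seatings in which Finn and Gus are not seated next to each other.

72

All circular seatings of 6 people number (5)! = 120.
Seatings with Finn beside Gus: treat them as a block with 2 internal orders, giving 2 × (4)! = 48.
Subtracting, 120 − 48 = 72.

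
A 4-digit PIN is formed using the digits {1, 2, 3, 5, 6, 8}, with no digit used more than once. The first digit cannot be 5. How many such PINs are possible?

The first digit has 6−1 = 5 choices (anything except 5).
The remaining 3 digits are filled from the other 5 symbols without repetition: 5 × 4 × 3 = 60.
Total: 5 × 60 = 300.

300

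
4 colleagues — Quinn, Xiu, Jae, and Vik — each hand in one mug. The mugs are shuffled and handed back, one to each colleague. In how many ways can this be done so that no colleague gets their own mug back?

9

Let Aᵢ be the assignments in which colleague i gets their own mug. We want the size of the complement of A₁∪…∪A_4.
By inclusion–exclusion this is Σ_{j=0}^{4} (−1)^j C(4,j)·(4−j)!.
Computing: 24 − 24 + 12 − 4 + 1 = 9.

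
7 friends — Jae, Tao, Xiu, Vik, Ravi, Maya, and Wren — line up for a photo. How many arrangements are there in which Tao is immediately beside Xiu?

1440

Treat {Tao, Xiu} as a single unit. There are 6 units to order, and the pair itself can be ordered 2 ways.
That gives 2 × 6! = 2 × 720 = 1440.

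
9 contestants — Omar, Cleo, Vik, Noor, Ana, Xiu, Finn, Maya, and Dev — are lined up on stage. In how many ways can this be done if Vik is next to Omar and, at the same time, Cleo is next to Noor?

Treat {Vik,Omar} as one block (2 orders) and {Cleo,Noor} as another (2 orders).
That leaves 7 units to arrange: 2 × 2 × 7! = 4 × 5040 = 20160.

20160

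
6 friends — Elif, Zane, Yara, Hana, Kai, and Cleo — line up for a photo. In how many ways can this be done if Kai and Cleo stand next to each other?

240

Treat {Kai, Cleo} as a single unit. There are 5 units to order, and the pair itself can be ordered 2 ways.
That gives 2 × 5! = 2 × 120 = 240.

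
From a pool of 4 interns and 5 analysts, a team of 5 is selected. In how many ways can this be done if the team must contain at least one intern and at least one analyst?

With no constraint there are C(9,5) = 126 possible selections.
Subtract selections that omit an entire group: no interns → C(5,5) = 1; no analysts → C(4,5) = 0.
Both groups omitted at once is impossible, so 126 − 1 = 125.

125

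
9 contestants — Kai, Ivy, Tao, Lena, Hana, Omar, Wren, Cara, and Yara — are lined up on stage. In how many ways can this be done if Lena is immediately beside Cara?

80640

Place the 7 others and the Lena-Cara pair as 8 objects in a line; the pair has 2 internal arrangements.
So the count is 2·(8)! = 80640.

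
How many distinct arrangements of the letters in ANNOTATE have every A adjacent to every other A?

1260

Treat the 2 copies of A as a single block. The multiset to arrange is then {AA, E, N, N, O, T, T}, 7 items in all.
That gives (7)!/(2!·2!) = 1260 arrangements.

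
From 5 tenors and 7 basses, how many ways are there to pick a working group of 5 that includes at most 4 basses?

Split by how many basses are chosen (0 through 4).
Sum: C(7,0)·C(5,5) + C(7,1)·C(5,4) + C(7,2)·C(5,3) + C(7,3)·C(5,2) + C(7,4)·C(5,1) = 1 + 35 + 210 + 350 + 175 = 771.

771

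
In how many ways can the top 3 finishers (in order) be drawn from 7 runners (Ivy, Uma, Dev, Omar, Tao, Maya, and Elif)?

This is an ordered selection of 3 from 7: P(7,3).
That gives 7 × 6 × 5 = 210.

210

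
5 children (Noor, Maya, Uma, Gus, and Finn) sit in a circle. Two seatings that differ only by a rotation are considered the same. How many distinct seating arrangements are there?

24

Around a circle, 5 distinct people have 5!/5 = (4)! = 24 rotationally distinct seatings.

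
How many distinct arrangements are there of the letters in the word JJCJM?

JJCJM has 5 letters with J appearing 3 times.
The number of distinct arrangements is 5!/(3!) = 120/6 = 20.

20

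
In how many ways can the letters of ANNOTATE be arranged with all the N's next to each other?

1260

Treat the 2 copies of N as a single block. The multiset to arrange is then {NN, A, A, E, O, T, T}, 7 items in all.
That gives (7)!/(2!·2!) = 1260 arrangements.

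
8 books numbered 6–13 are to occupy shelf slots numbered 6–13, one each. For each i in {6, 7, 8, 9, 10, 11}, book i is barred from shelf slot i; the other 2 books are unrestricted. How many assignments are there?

18806

Let Aᵢ (for 6 ≤ i ≤ 11) be the placements that put book i in its forbidden shelf slot. Any j of these fix j positions, leaving (8−j)! ways to fill the rest, and there are C(6,j) ways to pick which j.
By inclusion–exclusion, the number of valid placements is Σ_{j=0}^{6} (−1)^j C(6,j)·(8−j)!.
Computing: 40320 − 30240 + 10800 − 2400 + 360 − 36 + 2 = 18806.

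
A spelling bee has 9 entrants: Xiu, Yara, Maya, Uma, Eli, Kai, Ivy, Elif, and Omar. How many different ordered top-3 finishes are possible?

504

There are 9 choices for 1st place, 8 for 2nd, and 7 for 3rd.
That gives 9 × 8 × 7 = 504.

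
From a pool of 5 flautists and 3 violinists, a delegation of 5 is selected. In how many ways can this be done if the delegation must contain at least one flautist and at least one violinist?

55

With no constraint there are C(8,5) = 56 possible selections.
Subtract selections that omit an entire group: no flautists → C(3,5) = 0; no violinists → C(5,5) = 1.
Both groups omitted at once is impossible, so 56 − 1 = 55.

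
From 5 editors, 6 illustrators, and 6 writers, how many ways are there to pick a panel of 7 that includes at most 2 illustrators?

Split by how many illustrators are chosen (0 through 2).
Sum: C(6,0)·C(11,7) + C(6,1)·C(11,6) + C(6,2)·C(11,5) = 330 + 2772 + 6930 = 10032.

10032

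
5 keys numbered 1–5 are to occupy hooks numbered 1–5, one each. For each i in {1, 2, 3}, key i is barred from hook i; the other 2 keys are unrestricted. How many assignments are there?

Let Aᵢ (for i ∈ {1, 2, 3}) be the placements that put key i in its forbidden hook. Any j of these fix j positions, leaving (5−j)! ways to fill the rest, and there are C(3,j) ways to pick which j.
By inclusion–exclusion, the number of valid placements is Σ_{j=0}^{3} (−1)^j C(3,j)·(5−j)!.
Computing: 120 − 72 + 18 − 2 = 64.

64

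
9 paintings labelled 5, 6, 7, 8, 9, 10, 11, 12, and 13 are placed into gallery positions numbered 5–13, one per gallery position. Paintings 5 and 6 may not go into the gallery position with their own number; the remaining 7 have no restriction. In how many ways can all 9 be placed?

287280

Let Aᵢ (for i ∈ {5, 6}) be the placements that put painting i in its forbidden gallery position. Any j of these fix j positions, leaving (9−j)! ways to fill the rest, and there are C(2,j) ways to pick which j.
By inclusion–exclusion, the number of valid placements is Σ_{j=0}^{2} (−1)^j C(2,j)·(9−j)!.
Computing: 362880 − 80640 + 5040 = 287280.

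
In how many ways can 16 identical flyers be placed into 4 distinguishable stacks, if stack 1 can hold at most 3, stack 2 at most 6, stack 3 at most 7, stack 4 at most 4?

Without the upper bounds there are C(19,3) = 969 ways to split 16 among 4 stacks.
Subtract solutions that violate a single cap (substitute x_i' = x_i − (cap_i+1)): x_1 ≥ 4 gives C(15,3) = 455; x_2 ≥ 7 gives C(12,3) = 220; x_3 ≥ 8 gives C(11,3) = 165; x_4 ≥ 5 gives C(14,3) = 364. Together 1204.
Add back pairs where two caps are both exceeded: 56 + 35 + 120 + 4 + 35 + 20 = 270.
Subtract triples: 0 + 1 + 0 + 0 = 1.
By inclusion–exclusion the count is 969 − 1204 + 270 − 1 = 34.

34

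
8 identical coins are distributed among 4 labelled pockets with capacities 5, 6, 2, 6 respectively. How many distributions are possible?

91

By stars and bars, unrestricted non-negative solutions to x_1+…+x_4 = 8 number C(8+3,3) = 165.
Subtract solutions that violate a single cap (substitute x_i' = x_i − (cap_i+1)): x_1 ≥ 6 gives C(5,3) = 10; x_2 ≥ 7 gives C(4,3) = 4; x_3 ≥ 3 gives C(8,3) = 56; x_4 ≥ 7 gives C(4,3) = 4. Together 74.
No two caps can be exceeded simultaneously, so the pair terms are all 0.
By inclusion–exclusion the count is 165 − 74 + 0 = 91.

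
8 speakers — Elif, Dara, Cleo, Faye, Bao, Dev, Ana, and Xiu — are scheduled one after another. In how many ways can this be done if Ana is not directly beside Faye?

Of the 8! = 40320 arrangements, those with Ana and Faye adjacent number 2 × 7! = 10080 (treat the pair as a block with 2 internal orders).
So 40320 − 10080 = 30240 arrangements keep them apart.

30240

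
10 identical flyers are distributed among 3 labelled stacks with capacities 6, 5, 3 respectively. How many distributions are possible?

Without the upper bounds there are C(12,2) = 66 ways to split 10 among 3 stacks.
Subtract solutions that violate a single cap (substitute x_i' = x_i − (cap_i+1)): x_1 ≥ 7 gives C(5,2) = 10; x_2 ≥ 6 gives C(6,2) = 15; x_3 ≥ 4 gives C(8,2) = 28. Together 53.
Add back pairs where two caps are both exceeded: 0 + 0 + 1 = 1.
By inclusion–exclusion the count is 66 − 53 + 1 = 14.

14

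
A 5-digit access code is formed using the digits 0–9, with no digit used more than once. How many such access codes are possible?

30240

Choose and order 5 of the 10 symbols: the first digit has 10 options, the next 9, and so on down to 6.
That product is 10 × 9 × 8 × 7 × 6 = 30240.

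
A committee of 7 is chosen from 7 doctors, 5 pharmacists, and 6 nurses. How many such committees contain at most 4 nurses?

31416

Split by how many nurses are chosen (0 through 4).
Sum: C(6,0)·C(12,7) + C(6,1)·C(12,6) + C(6,2)·C(12,5) + C(6,3)·C(12,4) + C(6,4)·C(12,3) = 792 + 5544 + 11880 + 9900 + 3300 = 31416.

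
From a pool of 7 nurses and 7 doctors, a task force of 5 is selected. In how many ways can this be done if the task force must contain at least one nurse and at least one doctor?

Total 5-person selections from all 14: C(14,5) = 2002.
Selections missing a whole group: no nurses → C(7,5) = 21; no doctors → C(7,5) = 21.
Both groups omitted at once is impossible, so 2002 − 42 = 1960.

1960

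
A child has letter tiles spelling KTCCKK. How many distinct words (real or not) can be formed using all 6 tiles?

60

KTCCKK has 6 letters with C appearing twice and K appearing 3 times.
Dividing 6! = 720 by 3!·2! = 12 for the repeated letters gives 60.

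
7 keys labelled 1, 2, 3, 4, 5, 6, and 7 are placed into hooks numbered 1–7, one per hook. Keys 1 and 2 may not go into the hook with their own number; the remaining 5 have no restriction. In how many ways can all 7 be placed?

3720

Let Aᵢ (for i ∈ {1, 2}) be the placements that put key i in its forbidden hook. Any j of these fix j positions, leaving (7−j)! ways to fill the rest, and there are C(2,j) ways to pick which j.
By inclusion–exclusion, the number of valid placements is Σ_{j=0}^{2} (−1)^j C(2,j)·(7−j)!.
Computing: 5040 − 1440 + 120 = 3720.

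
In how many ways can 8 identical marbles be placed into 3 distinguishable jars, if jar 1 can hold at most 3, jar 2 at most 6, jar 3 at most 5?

21

Without the upper bounds there are C(10,2) = 45 ways to split 8 among 3 jars.
Subtract solutions that violate a single cap (substitute x_i' = x_i − (cap_i+1)): x_1 ≥ 4 gives C(6,2) = 15; x_2 ≥ 7 gives C(3,2) = 3; x_3 ≥ 6 gives C(4,2) = 6. Together 24.
No two caps can be exceeded simultaneously, so the pair terms are all 0.
By inclusion–exclusion the count is 45 − 24 + 0 = 21.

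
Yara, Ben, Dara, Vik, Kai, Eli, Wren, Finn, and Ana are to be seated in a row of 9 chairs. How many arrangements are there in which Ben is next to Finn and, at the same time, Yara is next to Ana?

20160

Treat {Ben,Finn} as one block (2 orders) and {Yara,Ana} as another (2 orders).
That leaves 7 units to arrange: 2 × 2 × 7! = 4 × 5040 = 20160.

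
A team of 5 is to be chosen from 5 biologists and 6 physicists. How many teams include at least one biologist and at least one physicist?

455

Total 5-person selections from all 11: C(11,5) = 462.
Subtract selections that omit an entire group: no biologists → C(6,5) = 6; no physicists → C(5,5) = 1.
Both groups omitted at once is impossible, so 462 − 7 = 455.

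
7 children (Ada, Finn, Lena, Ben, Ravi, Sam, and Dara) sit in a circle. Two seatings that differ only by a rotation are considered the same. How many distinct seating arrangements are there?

720

Fix one person's seat to break rotational symmetry; the remaining 6 people can be arranged in (6)! = 720 ways.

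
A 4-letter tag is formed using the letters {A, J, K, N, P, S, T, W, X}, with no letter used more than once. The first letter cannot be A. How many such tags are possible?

2688

The first letter has 9−1 = 8 choices (anything except A).
The remaining 3 letters are filled from the other 8 symbols without repetition: 8 × 7 × 6 = 336.
Total: 8 × 336 = 2688.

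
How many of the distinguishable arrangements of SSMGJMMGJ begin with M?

2520

Fix M in the first position and arrange the remaining 8 letters.
Those 8 letters have G appearing twice, J appearing twice, M appearing twice, and S appearing twice, giving (8)!/(2!·2!·2!·2!) = 2520.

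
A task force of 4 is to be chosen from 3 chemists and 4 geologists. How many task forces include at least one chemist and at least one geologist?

34

With no constraint there are C(7,4) = 35 possible selections.
Subtract selections that omit an entire group: no chemists → C(4,4) = 1; no geologists → C(3,4) = 0.
Both groups omitted at once is impossible, so 35 − 1 = 34.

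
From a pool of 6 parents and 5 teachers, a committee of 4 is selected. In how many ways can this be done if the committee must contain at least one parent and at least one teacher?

310

With no constraint there are C(11,4) = 330 possible selections.
Subtract selections that omit an entire group: no parents → C(5,4) = 5; no teachers → C(6,4) = 15.
Both groups omitted at once is impossible, so 330 − 20 = 310.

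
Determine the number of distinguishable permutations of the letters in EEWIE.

Letter multiplicities in EEWIE: E×3, I×1, W×1.
So there are 5! / (3!) = 20 distinguishable arrangements.

20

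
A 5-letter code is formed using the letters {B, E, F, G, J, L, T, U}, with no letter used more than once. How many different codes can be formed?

6720

Choose and order 5 of the 8 symbols: the first letter has 8 options, the next 7, and so on down to 4.
That product is 8 × 7 × 6 × 5 × 4 = 6720.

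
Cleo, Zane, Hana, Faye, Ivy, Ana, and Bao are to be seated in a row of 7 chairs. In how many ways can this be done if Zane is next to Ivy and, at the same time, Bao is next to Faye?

Treat {Zane,Ivy} as one block (2 orders) and {Bao,Faye} as another (2 orders).
That leaves 5 units to arrange: 2 × 2 × 5! = 4 × 120 = 480.

480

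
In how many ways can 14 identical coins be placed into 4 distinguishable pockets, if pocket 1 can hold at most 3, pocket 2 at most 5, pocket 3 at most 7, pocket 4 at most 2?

19

By stars and bars, unrestricted non-negative solutions to x_1+…+x_4 = 14 number C(14+3,3) = 680.
Subtract solutions that violate a single cap (substitute x_i' = x_i − (cap_i+1)): x_1 ≥ 4 gives C(13,3) = 286; x_2 ≥ 6 gives C(11,3) = 165; x_3 ≥ 8 gives C(9,3) = 84; x_4 ≥ 3 gives C(14,3) = 364. Together 899.
Add back pairs where two caps are both exceeded: 35 + 10 + 120 + 1 + 56 + 20 = 242.
Subtract triples: 0 + 4 + 0 + 0 = 4.
By inclusion–exclusion the count is 680 − 899 + 242 − 4 = 19.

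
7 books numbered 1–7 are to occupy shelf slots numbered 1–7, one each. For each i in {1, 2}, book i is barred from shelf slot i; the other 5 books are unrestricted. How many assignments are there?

3720

Let Aᵢ (for i ∈ {1, 2}) be the placements that put book i in its forbidden shelf slot. Any j of these fix j positions, leaving (7−j)! ways to fill the rest, and there are C(2,j) ways to pick which j.
By inclusion–exclusion, the number of valid placements is Σ_{j=0}^{2} (−1)^j C(2,j)·(7−j)!.
Computing: 5040 − 1440 + 120 = 3720.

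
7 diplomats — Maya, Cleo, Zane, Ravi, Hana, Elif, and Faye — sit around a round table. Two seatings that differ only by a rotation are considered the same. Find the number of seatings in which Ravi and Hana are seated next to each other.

240

Glue Ravi and Hana into a block (2 internal orders). Seating 6 units around a circle gives (5)! arrangements.
So 2 × (5)! = 2 × 120 = 240.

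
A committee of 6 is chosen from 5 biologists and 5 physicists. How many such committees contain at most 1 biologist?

Split by how many biologists are chosen (0 through 1).
Sum: C(5,0)·C(5,6) + C(5,1)·C(5,5) = 0 + 5 = 5.

5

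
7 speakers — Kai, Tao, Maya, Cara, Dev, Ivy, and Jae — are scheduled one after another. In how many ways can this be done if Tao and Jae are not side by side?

There are 7! = 5040 arrangements in all. If Tao and Jae are adjacent, merging them into one block gives 2·(6)! = 1440 arrangements.
Complementary counting: 5040 − 1440 = 3600.

3600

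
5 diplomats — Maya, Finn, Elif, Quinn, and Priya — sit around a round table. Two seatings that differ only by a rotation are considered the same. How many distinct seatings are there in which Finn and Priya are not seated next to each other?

12

Without the restriction there are (4)! = 24 seatings.
Those with Finn next to Priya: fuse the pair into one unit and seat 4 units around a circle — 2·(3)! = 12.
Subtracting, 24 − 12 = 12.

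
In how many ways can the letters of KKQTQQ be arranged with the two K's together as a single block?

Treat the 2 copies of K as a single block. The multiset to arrange is then {KK, Q, Q, Q, T}, 5 items in all.
That gives (5)!/(3!) = 20 arrangements.

20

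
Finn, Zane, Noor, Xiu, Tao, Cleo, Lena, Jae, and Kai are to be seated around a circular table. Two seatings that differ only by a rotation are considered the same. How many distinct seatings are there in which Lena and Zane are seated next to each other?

Treat {Lena, Zane} as one unit (2 internal orders) and seat the resulting 8 units around the table: (7)! circular arrangements.
So 2 × (7)! = 2 × 5040 = 10080.

10080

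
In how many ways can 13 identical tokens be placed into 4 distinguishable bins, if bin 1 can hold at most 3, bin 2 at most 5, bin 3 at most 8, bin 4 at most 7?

154

Ignoring the caps, the number of non-negative solutions to x_1+…+x_4 = 13 is C(16,3) = 560.
Subtract solutions that violate a single cap (substitute x_i' = x_i − (cap_i+1)): x_1 ≥ 4 gives C(12,3) = 220; x_2 ≥ 6 gives C(10,3) = 120; x_3 ≥ 9 gives C(7,3) = 35; x_4 ≥ 8 gives C(8,3) = 56. Together 431.
Add back pairs where two caps are both exceeded: 20 + 1 + 4 + 0 + 0 + 0 = 25.
By inclusion–exclusion the count is 560 − 431 + 25 = 154.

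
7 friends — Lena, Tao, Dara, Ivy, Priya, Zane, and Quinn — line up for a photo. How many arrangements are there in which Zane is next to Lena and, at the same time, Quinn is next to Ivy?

Treat {Zane,Lena} as one block (2 orders) and {Quinn,Ivy} as another (2 orders).
That leaves 5 units to arrange: 2 × 2 × 5! = 4 × 120 = 480.

480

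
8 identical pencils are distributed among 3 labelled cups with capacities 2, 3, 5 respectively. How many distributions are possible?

By stars and bars, unrestricted non-negative solutions to x_1+…+x_3 = 8 number C(8+2,2) = 45.
Subtract solutions that violate a single cap (substitute x_i' = x_i − (cap_i+1)): x_1 ≥ 3 gives C(7,2) = 21; x_2 ≥ 4 gives C(6,2) = 15; x_3 ≥ 6 gives C(4,2) = 6. Together 42.
Add back pairs where two caps are both exceeded: 3 + 0 + 0 = 3.
By inclusion–exclusion the count is 45 − 42 + 3 = 6.

6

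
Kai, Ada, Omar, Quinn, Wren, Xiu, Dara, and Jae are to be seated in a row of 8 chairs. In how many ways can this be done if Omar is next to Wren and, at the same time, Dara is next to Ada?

2880

Treat {Omar,Wren} as one block (2 orders) and {Dara,Ada} as another (2 orders).
That leaves 6 units to arrange: 2 × 2 × 6! = 4 × 720 = 2880.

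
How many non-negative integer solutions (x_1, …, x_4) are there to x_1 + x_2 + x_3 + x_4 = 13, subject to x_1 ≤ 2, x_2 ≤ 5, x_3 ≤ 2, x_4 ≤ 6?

10

By stars and bars, unrestricted non-negative solutions to x_1+…+x_4 = 13 number C(13+3,3) = 560.
Subtract solutions that violate a single cap (substitute x_i' = x_i − (cap_i+1)): x_1 ≥ 3 gives C(13,3) = 286; x_2 ≥ 6 gives C(10,3) = 120; x_3 ≥ 3 gives C(13,3) = 286; x_4 ≥ 7 gives C(9,3) = 84. Together 776.
Add back pairs where two caps are both exceeded: 35 + 120 + 20 + 35 + 1 + 20 = 231.
Subtract triples: 4 + 0 + 1 + 0 = 5.
By inclusion–exclusion the count is 560 − 776 + 231 − 5 = 10.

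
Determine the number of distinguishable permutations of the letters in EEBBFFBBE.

EEBBFFBBE has 9 letters with B appearing 4 times, E appearing 3 times, and F appearing twice.
Dividing 9! = 362880 by 4!·3!·2! = 288 for the repeated letters gives 1260.

1260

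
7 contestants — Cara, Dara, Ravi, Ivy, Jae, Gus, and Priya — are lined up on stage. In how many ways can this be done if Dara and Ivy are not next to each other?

3600

There are 7! = 5040 arrangements in all. If Dara and Ivy are adjacent, merging them into one block gives 2·(6)! = 1440 arrangements.
So 5040 − 1440 = 3600 arrangements keep them apart.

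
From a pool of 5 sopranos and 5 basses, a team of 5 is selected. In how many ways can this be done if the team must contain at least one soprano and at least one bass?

250

With no constraint there are C(10,5) = 252 possible selections.
Subtract selections that omit an entire group: no sopranos → C(5,5) = 1; no basses → C(5,5) = 1.
Both groups omitted at once is impossible, so 252 − 2 = 250.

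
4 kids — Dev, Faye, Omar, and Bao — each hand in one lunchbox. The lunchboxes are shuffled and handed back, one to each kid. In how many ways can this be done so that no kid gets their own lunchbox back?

Count assignments avoiding every fixed point. For any j of the 4 kids fixed to their own lunchbox, the other 4−j can be arranged in (4−j)! ways.
By inclusion–exclusion this is Σ_{j=0}^{4} (−1)^j C(4,j)·(4−j)!.
Computing: 24 − 24 + 12 − 4 + 1 = 9.

9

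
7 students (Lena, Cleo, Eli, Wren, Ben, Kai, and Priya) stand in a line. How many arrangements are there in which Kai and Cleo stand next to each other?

Treat {Kai, Cleo} as a single unit. There are 6 units to order, and the pair itself can be ordered 2 ways.
So the count is 2·(6)! = 1440.

1440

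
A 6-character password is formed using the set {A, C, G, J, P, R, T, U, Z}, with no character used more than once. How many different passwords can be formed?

60480

This is a permutation of 6 out of 9: P(9,6) = 9!/3!.
That product is 9 × 8 × 7 × 6 × 5 × 4 = 60480.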